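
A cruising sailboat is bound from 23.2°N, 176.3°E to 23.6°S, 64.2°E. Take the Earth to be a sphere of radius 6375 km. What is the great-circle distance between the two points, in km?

13166 km

Haversine: a = sin²(Δφ/2)+cos φ₁ cos φ₂ sin²(Δλ/2) = 0.73730;  σ = 2·atan2(√a,√(1−a))
σ = 118.333° → d = Rσ = 6375·2.06530 = 13166 km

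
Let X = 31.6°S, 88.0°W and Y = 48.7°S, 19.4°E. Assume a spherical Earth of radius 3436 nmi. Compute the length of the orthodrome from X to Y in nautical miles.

4616 nmi

cos σ = sin φ₁ sin φ₂ + cos φ₁ cos φ₂ cos Δλ
      = sin(-31.60°)sin(-48.70°) + cos(-31.60°)cos(-48.70°)cos(107.40°) = 0.2255
σ = 76.965° → d = Rσ = 3436·1.34329 = 4616 nmi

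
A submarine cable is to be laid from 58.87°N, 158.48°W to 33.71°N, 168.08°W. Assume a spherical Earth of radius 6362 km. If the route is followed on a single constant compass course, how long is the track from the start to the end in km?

Δψ = ln[tan(π/4+φ₂/2)/tan(π/4+φ₁/2)] = -0.6526;  Δφ = -0.4391 rad,  Δλ = -0.1676 rad
q = Δφ/Δψ = 0.6729
d = R·√(Δφ² + q²Δλ²) = 6362·0.45337 = 2884 km

2884 km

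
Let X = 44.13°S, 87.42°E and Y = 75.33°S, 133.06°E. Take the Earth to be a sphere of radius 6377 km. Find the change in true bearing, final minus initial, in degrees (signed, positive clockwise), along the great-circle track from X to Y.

At departure: θ₁ = atan2(sin Δλ cos φ₂, cos φ₁ sin φ₂ − sin φ₁ cos φ₂ cos Δλ) = 162.41°
At arrival: θ₂ = atan2(sin Δλ cos φ₁, −cos φ₂ sin φ₁ + sin φ₂ cos φ₁ cos Δλ) = 121.07°
Δθ = θ₂ − θ₁ = -41.3°

-41.3°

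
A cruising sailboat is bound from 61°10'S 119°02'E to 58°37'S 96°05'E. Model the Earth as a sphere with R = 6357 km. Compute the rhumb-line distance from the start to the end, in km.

Δψ = ln[tan(π/4+φ₂/2)/tan(π/4+φ₁/2)] = +0.0888;  Δφ = +0.0445 rad,  Δλ = -0.4006 rad
q = Δφ/Δψ = 0.5013
d = R·√(Δφ² + q²Δλ²) = 6357·0.20569 = 1308 km

1308 km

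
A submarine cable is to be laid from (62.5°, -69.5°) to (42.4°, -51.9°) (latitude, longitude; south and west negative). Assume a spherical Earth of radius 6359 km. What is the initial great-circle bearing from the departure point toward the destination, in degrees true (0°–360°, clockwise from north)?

N = sin Δλ·cos φ₂ = +0.2233;  D = cos φ₁ sin φ₂ − sin φ₁ cos φ₂ cos Δλ = -0.3130
initial course = atan2(N, D) = 144.50°

144.5°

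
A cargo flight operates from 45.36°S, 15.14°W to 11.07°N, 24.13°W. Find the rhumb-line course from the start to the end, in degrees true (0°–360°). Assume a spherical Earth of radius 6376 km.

351.8°

Meridional parts: M(φ₁)=-0.8903, M(φ₂)=+0.1944 → ΔM = +1.0847;  Δλ = -0.1569 rad
tan C = Δλ / ΔM = -0.1447 → C = 351.77°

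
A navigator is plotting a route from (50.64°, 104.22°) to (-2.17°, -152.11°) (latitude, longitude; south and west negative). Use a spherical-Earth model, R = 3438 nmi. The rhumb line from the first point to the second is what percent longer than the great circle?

Great circle: σ = 1.7508 rad → d_gc = Rσ = 6019.3 nmi
Rhumb: Δφ = -0.9217, Δλ = +1.8094, Δψ = -1.0661, q = Δφ/Δψ = 0.8646 → d_rh = R√(Δφ²+q²Δλ²) = 6242.4 nmi
Excess = (6242.4 − 6019.3) / 6019.3 = 223.1 / 6019.3 = 3.71% ≈ 3.7%

3.7%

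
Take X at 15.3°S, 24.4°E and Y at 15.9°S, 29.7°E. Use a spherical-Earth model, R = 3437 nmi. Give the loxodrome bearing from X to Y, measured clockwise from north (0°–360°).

96.7°

Δψ = ln[tan(π/4+φ₂/2)/tan(π/4+φ₁/2)] = -0.0109
Δλ = +0.0925 rad (taken the short way round)
course = atan2(Δλ, Δψ) = 96.70°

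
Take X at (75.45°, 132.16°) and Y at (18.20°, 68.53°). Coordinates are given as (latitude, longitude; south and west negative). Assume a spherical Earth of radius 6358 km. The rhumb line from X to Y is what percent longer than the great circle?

Great circle: σ = 1.1502 rad → d_gc = Rσ = 7312.9 km
Rhumb: Δφ = -0.9992, Δλ = -1.1106, Δψ = -1.7353, q = Δφ/Δψ = 0.5758 → d_rh = R√(Δφ²+q²Δλ²) = 7542.6 km
Excess = (7542.6 − 7312.9) / 7312.9 = 229.7 / 7312.9 = 3.14% ≈ 3.1%

3.1%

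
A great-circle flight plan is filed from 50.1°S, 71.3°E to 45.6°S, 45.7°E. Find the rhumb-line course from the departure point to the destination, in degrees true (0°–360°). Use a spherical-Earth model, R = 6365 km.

284.7°

Δψ = ln[tan(π/4+φ₂/2)/tan(π/4+φ₁/2)] = +0.1171
Δλ = -0.4468 rad (taken the short way round)
course = atan2(Δλ, Δψ) = 284.69°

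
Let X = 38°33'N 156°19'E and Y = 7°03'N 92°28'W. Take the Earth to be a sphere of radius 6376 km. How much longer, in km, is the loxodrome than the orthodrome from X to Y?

Great circle: cos σ = sin φ₁ sin φ₂ + cos φ₁ cos φ₂ cos Δλ,  σ = 1.7766 rad → d_gc = 11327.9 km
Rhumb line: Δψ = -0.6069, q = Δφ/Δψ = 0.9059, d_rh = R√(Δφ²+q²Δλ²) = 11747.5 km
Excess = 11747.5 − 11327.9 = 419.6 ≈ 420 km

420 km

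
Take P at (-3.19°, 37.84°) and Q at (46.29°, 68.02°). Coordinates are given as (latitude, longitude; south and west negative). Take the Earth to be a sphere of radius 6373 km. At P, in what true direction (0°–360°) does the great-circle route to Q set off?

24.7°

N = sin Δλ·cos φ₂ = +0.3474;  D = cos φ₁ sin φ₂ − sin φ₁ cos φ₂ cos Δλ = +0.7550
initial course = atan2(N, D) = 24.71°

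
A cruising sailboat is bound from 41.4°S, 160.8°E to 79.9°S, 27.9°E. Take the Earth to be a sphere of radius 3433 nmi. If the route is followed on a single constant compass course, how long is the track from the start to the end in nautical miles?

Δψ = ln[tan(π/4+φ₂/2)/tan(π/4+φ₁/2)] = -1.6311;  Δφ = -0.6720 rad,  Δλ = -2.3195 rad
q = Δφ/Δψ = 0.4120
d = R·√(Δφ² + q²Δλ²) = 3433·1.16817 = 4010 nmi

4010 nmi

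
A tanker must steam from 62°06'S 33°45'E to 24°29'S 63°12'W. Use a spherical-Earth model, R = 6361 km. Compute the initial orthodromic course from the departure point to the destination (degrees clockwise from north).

N = sin Δλ·cos φ₂ = -0.9034;  D = cos φ₁ sin φ₂ − sin φ₁ cos φ₂ cos Δλ = -0.2912
initial course = atan2(N, D) = 252.13°

252.1°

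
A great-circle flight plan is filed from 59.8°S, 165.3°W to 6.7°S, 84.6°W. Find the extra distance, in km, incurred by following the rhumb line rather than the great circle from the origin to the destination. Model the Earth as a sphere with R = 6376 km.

292 km

Great circle: cos σ = sin φ₁ sin φ₂ + cos φ₁ cos φ₂ cos Δλ,  σ = 1.3882 rad → d_gc = 8851.2 km
Rhumb line: Δψ = +1.1928, q = Δφ/Δψ = 0.7770, d_rh = R√(Δφ²+q²Δλ²) = 9143.5 km
Excess = 9143.5 − 8851.2 = 292.3 ≈ 292 km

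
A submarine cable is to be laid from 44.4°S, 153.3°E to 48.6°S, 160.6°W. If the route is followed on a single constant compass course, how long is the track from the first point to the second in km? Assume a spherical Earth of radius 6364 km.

3553 km

Rhumb course C = atan2(Δλ, Δψ) with Δψ = ln[tan(π/4+φ₂/2)/tan(π/4+φ₁/2)] = -0.1066, Δλ = +0.8046 → C = 97.54°
d = R·|Δφ| / |cos C| = 6364·0.07330 / 0.13130 = 3553 km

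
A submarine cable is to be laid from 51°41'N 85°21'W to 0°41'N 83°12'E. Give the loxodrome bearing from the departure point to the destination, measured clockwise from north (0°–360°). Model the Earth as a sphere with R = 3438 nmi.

109.6°

Meridional parts: M(φ₁)=+1.0572, M(φ₂)=+0.0119 → ΔM = -1.0453;  Δλ = +2.9418 rad
tan C = Δλ / ΔM = -2.8143 → C = 109.56°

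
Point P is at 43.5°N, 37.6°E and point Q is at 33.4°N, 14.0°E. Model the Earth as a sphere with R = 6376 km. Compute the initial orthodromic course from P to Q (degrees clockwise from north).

249.1°

N = sin Δλ·cos φ₂ = -0.3342;  D = cos φ₁ sin φ₂ − sin φ₁ cos φ₂ cos Δλ = -0.1273
initial course = atan2(N, D) = 249.15°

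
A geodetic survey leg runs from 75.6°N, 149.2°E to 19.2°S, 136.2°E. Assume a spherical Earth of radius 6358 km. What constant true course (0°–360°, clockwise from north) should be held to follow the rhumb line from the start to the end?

Meridional parts: M(φ₁)=+2.0689, M(φ₂)=-0.3416 → ΔM = -2.4104;  Δλ = -0.2269 rad
tan C = Δλ / ΔM = +0.0941 → C = 185.38°

185.4°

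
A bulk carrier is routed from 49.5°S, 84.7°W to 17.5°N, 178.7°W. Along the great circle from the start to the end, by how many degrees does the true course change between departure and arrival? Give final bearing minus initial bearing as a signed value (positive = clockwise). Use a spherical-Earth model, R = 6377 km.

+39.0°

Initial bearing θ₁ = atan2(sin Δλ cos φ₂, cos φ₁ sin φ₂ − sin φ₁ cos φ₂ cos Δλ) = 278.65°
Final bearing θ₂ = (initial bearing from the destination back to the start) + 180° = 317.68°
Δθ = θ₂ − θ₁ = +39.0°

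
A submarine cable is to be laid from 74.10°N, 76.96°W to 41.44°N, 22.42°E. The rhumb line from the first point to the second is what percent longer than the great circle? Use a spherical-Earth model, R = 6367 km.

10.2%

Great circle: σ = 0.9235 rad → d_gc = Rσ = 5879.8 km
Rhumb: Δφ = -0.5700, Δλ = +1.7345, Δψ = -1.1725, q = Δφ/Δψ = 0.4861 → d_rh = R√(Δφ²+q²Δλ²) = 6480.5 km
Excess = (6480.5 − 5879.8) / 5879.8 = 600.7 / 5879.8 = 10.22% ≈ 10.2%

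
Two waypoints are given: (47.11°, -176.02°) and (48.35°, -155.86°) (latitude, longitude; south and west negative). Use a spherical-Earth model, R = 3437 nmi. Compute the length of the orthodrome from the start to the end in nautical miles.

cos σ = sin φ₁ sin φ₂ + cos φ₁ cos φ₂ cos Δλ
      = sin(47.11°)sin(48.35°) + cos(47.11°)cos(48.35°)cos(20.16°) = 0.9721
σ = 13.577° → d = Rσ = 3437·0.23697 = 814 nmi

814 nmi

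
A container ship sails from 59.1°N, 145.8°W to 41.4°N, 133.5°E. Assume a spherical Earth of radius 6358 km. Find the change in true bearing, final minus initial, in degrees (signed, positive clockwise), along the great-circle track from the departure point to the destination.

-66.9°

At departure: θ₁ = atan2(sin Δλ cos φ₂, cos φ₁ sin φ₂ − sin φ₁ cos φ₂ cos Δλ) = 287.65°
At arrival: θ₂ = atan2(sin Δλ cos φ₁, −cos φ₂ sin φ₁ + sin φ₂ cos φ₁ cos Δλ) = 220.72°
Δθ = θ₂ − θ₁ = -66.9°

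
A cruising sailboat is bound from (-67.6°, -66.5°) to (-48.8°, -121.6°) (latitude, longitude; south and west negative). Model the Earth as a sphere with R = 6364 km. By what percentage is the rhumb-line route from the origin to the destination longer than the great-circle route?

2.9%

Great circle: σ = 0.5749 rad → d_gc = Rσ = 3658.6 km
Rhumb: Δφ = +0.3281, Δλ = -0.9617, Δψ = +0.6410, q = Δφ/Δψ = 0.5119 → d_rh = R√(Δφ²+q²Δλ²) = 3765.1 km
Excess = (3765.1 − 3658.6) / 3658.6 = 106.5 / 3658.6 = 2.91% ≈ 2.9%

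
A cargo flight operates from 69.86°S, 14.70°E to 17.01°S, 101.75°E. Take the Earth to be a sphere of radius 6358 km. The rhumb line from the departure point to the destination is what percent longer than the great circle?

Great circle: σ = 1.2749 rad → d_gc = Rσ = 8105.8 km
Rhumb: Δφ = +0.9224, Δλ = +1.5193, Δψ = +1.4270, q = Δφ/Δψ = 0.6464 → d_rh = R√(Δφ²+q²Δλ²) = 8566.5 km
Excess = (8566.5 − 8105.8) / 8105.8 = 460.7 / 8105.8 = 5.68% ≈ 5.7%

5.7%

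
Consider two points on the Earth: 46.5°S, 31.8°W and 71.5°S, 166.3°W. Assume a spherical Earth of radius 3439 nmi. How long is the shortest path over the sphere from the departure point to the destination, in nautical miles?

3461 nmi

cos σ = sin φ₁ sin φ₂ + cos φ₁ cos φ₂ cos Δλ
      = sin(-46.50°)sin(-71.50°) + cos(-46.50°)cos(-71.50°)cos(-134.50°) = 0.5348
σ = 57.670° → d = Rσ = 3439·1.00653 = 3461 nmi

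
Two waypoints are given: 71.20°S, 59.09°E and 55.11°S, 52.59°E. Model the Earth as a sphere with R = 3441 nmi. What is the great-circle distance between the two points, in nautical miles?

cos σ = sin φ₁ sin φ₂ + cos φ₁ cos φ₂ cos Δλ
      = sin(-71.20°)sin(-55.11°) + cos(-71.20°)cos(-55.11°)cos(-6.50°) = 0.9596
σ = 16.333° → d = Rσ = 3441·0.28507 = 981 nmi

981 nmi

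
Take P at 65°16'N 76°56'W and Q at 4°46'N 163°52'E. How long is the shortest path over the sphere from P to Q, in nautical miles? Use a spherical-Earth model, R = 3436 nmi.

cos σ = sin φ₁ sin φ₂ + cos φ₁ cos φ₂ cos Δλ
      = sin(65.27°)sin(4.77°) + cos(65.27°)cos(4.77°)cos(-119.20°) = -0.1279
σ = 97.350° → d = Rσ = 3436·1.69909 = 5838 nmi

5838 nmi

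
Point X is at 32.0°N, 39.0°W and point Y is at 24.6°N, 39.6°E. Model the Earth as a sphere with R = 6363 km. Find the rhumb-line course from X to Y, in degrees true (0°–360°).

Meridional parts: M(φ₁)=+0.5900, M(φ₂)=+0.4432 → ΔM = -0.1468;  Δλ = +1.3718 rad
tan C = Δλ / ΔM = -9.3418 → C = 96.11°

96.1°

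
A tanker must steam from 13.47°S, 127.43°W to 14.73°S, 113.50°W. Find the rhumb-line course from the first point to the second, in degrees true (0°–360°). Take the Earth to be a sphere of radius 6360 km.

Δψ = ln[tan(π/4+φ₂/2)/tan(π/4+φ₁/2)] = -0.0227
Δλ = +0.2431 rad (taken the short way round)
course = atan2(Δλ, Δψ) = 95.33°

95.3°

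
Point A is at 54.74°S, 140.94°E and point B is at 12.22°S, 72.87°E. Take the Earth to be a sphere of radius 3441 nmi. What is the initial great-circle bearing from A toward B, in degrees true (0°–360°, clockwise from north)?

N = sin Δλ·cos φ₂ = -0.9066;  D = cos φ₁ sin φ₂ − sin φ₁ cos φ₂ cos Δλ = +0.1759
initial course = atan2(N, D) = 280.98°

281.0°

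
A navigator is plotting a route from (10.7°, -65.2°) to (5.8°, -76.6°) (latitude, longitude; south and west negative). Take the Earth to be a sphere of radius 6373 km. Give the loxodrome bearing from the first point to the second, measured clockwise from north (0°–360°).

Meridional parts: M(φ₁)=+0.1878, M(φ₂)=+0.1014 → ΔM = -0.0864;  Δλ = -0.1990 rad
tan C = Δλ / ΔM = +2.3017 → C = 246.52°

246.5°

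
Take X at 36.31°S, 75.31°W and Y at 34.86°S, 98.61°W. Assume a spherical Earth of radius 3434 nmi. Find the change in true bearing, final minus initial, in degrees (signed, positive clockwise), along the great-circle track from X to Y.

+13.7°

Initial bearing θ₁ = atan2(sin Δλ cos φ₂, cos φ₁ sin φ₂ − sin φ₁ cos φ₂ cos Δλ) = 267.47°
Final bearing θ₂ = (initial bearing from the destination back to the start) + 180° = 281.16°
Δθ = θ₂ − θ₁ = +13.7°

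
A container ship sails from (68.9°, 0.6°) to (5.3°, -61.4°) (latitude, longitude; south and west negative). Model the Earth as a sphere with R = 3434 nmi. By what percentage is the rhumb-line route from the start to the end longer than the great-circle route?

2.3%

Great circle: σ = 1.3135 rad → d_gc = Rσ = 4510.6 nmi
Rhumb: Δφ = -1.1100, Δλ = -1.0821, Δψ = -1.5881, q = Δφ/Δψ = 0.6990 → d_rh = R√(Δφ²+q²Δλ²) = 4612.6 nmi
Excess = (4612.6 − 4510.6) / 4510.6 = 102.0 / 4510.6 = 2.26% ≈ 2.3%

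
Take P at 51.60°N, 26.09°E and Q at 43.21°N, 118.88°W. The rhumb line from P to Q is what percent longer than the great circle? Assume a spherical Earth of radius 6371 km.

22.0%

Great circle: σ = 1.4042 rad → d_gc = Rσ = 8945.9 km
Rhumb: Δφ = -0.1464, Δλ = -2.5302, Δψ = -0.2170, q = Δφ/Δψ = 0.6748 → d_rh = R√(Δφ²+q²Δλ²) = 10917.2 km
Excess = (10917.2 − 8945.9) / 8945.9 = 1971.3 / 8945.9 = 22.04% ≈ 22.0%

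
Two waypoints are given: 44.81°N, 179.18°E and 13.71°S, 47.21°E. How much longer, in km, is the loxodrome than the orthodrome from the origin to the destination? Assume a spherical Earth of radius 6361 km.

Great circle: cos σ = sin φ₁ sin φ₂ + cos φ₁ cos φ₂ cos Δλ,  σ = 2.2497 rad → d_gc = 14310.4 km
Rhumb line: Δψ = -1.1183, q = Δφ/Δψ = 0.9133, d_rh = R√(Δφ²+q²Δλ²) = 14875.3 km
Excess = 14875.3 − 14310.4 = 564.9 ≈ 565 km

565 km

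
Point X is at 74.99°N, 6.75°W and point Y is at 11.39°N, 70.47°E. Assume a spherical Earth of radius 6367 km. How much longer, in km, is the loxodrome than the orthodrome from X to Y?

Great circle: cos σ = sin φ₁ sin φ₂ + cos φ₁ cos φ₂ cos Δλ,  σ = 1.3213 rad → d_gc = 8412.8 km
Rhumb line: Δψ = -1.8268, q = Δφ/Δψ = 0.6076, d_rh = R√(Δφ²+q²Δλ²) = 8782.8 km
Excess = 8782.8 − 8412.8 = 370.0 ≈ 370 km

370 km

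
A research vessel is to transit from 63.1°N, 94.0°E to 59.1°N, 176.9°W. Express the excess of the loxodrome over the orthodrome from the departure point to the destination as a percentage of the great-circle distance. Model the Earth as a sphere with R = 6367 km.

8.6%

Great circle: σ = 0.6937 rad → d_gc = Rσ = 4416.9 km
Rhumb: Δφ = -0.0698, Δλ = +1.5551, Δψ = -0.1447, q = Δφ/Δψ = 0.4825 → d_rh = R√(Δφ²+q²Δλ²) = 4798.4 km
Excess = (4798.4 − 4416.9) / 4416.9 = 381.5 / 4416.9 = 8.64% ≈ 8.6%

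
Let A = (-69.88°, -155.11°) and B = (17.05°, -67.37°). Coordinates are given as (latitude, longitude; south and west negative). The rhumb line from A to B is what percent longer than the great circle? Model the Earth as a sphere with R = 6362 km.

Great circle: σ = 1.8362 rad → d_gc = Rσ = 11682.2 km
Rhumb: Δφ = +1.5172, Δλ = +1.5314, Δψ = +2.0314, q = Δφ/Δψ = 0.7469 → d_rh = R√(Δφ²+q²Δλ²) = 12088.0 km
Excess = (12088.0 − 11682.2) / 11682.2 = 405.8 / 11682.2 = 3.47% ≈ 3.5%

3.5%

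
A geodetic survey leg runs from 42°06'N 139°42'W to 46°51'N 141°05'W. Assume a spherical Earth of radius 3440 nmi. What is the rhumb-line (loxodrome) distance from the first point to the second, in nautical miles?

291 nmi

Δψ = ln[tan(π/4+φ₂/2)/tan(π/4+φ₁/2)] = +0.1163;  Δφ = +0.0829 rad,  Δλ = -0.0241 rad
q = Δφ/Δψ = 0.7130
d = R·√(Δφ² + q²Δλ²) = 3440·0.08467 = 291 nmi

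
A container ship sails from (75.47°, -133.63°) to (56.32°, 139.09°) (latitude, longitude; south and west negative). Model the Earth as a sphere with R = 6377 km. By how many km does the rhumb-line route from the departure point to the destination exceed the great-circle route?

345 km

Great circle: cos σ = sin φ₁ sin φ₂ + cos φ₁ cos φ₂ cos Δλ,  σ = 0.6230 rad → d_gc = 3972.8 km
Rhumb line: Δψ = -0.8647, q = Δφ/Δψ = 0.3865, d_rh = R√(Δφ²+q²Δλ²) = 4317.6 km
Excess = 4317.6 − 3972.8 = 344.8 ≈ 345 km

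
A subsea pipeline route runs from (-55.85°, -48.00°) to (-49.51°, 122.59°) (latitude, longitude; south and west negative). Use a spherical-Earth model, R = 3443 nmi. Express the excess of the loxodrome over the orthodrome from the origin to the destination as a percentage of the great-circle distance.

Great circle: σ = 1.2976 rad → d_gc = Rσ = 4467.7 nmi
Rhumb: Δφ = +0.1107, Δλ = +2.9774, Δψ = +0.1829, q = Δφ/Δψ = 0.6049 → d_rh = R√(Δφ²+q²Δλ²) = 6212.4 nmi
Excess = (6212.4 − 4467.7) / 4467.7 = 1744.7 / 4467.7 = 39.051% ≈ 39.1%

39.1%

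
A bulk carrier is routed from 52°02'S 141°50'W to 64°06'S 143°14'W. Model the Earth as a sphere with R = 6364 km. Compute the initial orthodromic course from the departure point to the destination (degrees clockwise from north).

182.9°

θ = atan2( sin Δλ·cos φ₂ ,  cos φ₁ sin φ₂ − sin φ₁ cos φ₂ cos Δλ )
  = atan2(-0.0107, -0.2092) = 182.92°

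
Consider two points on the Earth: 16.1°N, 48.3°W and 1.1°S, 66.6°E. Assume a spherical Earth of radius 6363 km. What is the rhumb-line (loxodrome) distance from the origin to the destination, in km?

Δψ = ln[tan(π/4+φ₂/2)/tan(π/4+φ₁/2)] = -0.3040;  Δφ = -0.3002 rad,  Δλ = +2.0054 rad
q = Δφ/Δψ = 0.9876
d = R·√(Δφ² + q²Δλ²) = 6363·2.00311 = 12746 km

12746 km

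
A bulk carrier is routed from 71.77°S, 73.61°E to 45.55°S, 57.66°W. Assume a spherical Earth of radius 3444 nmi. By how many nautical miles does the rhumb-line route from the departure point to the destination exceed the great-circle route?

700 nmi

Great circle: cos σ = sin φ₁ sin φ₂ + cos φ₁ cos φ₂ cos Δλ,  σ = 1.0080 rad → d_gc = 3471.6 nmi
Rhumb line: Δψ = +0.9348, q = Δφ/Δψ = 0.4895, d_rh = R√(Δφ²+q²Δλ²) = 4171.9 nmi
Excess = 4171.9 − 3471.6 = 700.3 ≈ 700 nmi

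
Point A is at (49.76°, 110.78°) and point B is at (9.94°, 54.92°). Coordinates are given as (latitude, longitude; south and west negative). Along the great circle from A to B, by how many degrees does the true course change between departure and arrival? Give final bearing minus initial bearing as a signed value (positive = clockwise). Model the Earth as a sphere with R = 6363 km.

Initial bearing θ₁ = atan2(sin Δλ cos φ₂, cos φ₁ sin φ₂ − sin φ₁ cos φ₂ cos Δλ) = 249.15°
Final bearing θ₂ = (initial bearing from the destination back to the start) + 180° = 217.80°
Δθ = θ₂ − θ₁ = -31.4°

-31.4°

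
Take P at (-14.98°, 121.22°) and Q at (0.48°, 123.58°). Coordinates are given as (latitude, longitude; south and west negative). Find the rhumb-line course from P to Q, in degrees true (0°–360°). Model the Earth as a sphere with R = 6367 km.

Δψ = ln[tan(π/4+φ₂/2)/tan(π/4+φ₁/2)] = +0.2729
Δλ = +0.0412 rad (taken the short way round)
course = atan2(Δλ, Δψ) = 8.58°

8.6°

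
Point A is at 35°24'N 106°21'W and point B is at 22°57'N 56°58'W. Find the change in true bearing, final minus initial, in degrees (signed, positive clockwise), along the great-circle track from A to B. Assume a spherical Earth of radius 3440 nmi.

At departure: θ₁ = atan2(sin Δλ cos φ₂, cos φ₁ sin φ₂ − sin φ₁ cos φ₂ cos Δλ) = 92.41°
At arrival: θ₂ = atan2(sin Δλ cos φ₁, −cos φ₂ sin φ₁ + sin φ₂ cos φ₁ cos Δλ) = 117.82°
Δθ = θ₂ − θ₁ = +25.4°

+25.4°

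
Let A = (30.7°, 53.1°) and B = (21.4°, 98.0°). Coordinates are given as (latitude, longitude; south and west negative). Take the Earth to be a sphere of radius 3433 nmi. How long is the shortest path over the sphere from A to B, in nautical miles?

2464 nmi

cos σ = sin φ₁ sin φ₂ + cos φ₁ cos φ₂ cos Δλ
      = sin(30.70°)sin(21.40°) + cos(30.70°)cos(21.40°)cos(44.90°) = 0.7534
σ = 41.118° → d = Rσ = 3433·0.71764 = 2464 nmi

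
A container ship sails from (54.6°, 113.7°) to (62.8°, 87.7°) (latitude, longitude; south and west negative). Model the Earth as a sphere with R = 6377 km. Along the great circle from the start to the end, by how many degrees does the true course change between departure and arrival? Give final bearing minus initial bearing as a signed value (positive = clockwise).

-22.4°

At departure: θ₁ = atan2(sin Δλ cos φ₂, cos φ₁ sin φ₂ − sin φ₁ cos φ₂ cos Δλ) = 311.99°
At arrival: θ₂ = atan2(sin Δλ cos φ₁, −cos φ₂ sin φ₁ + sin φ₂ cos φ₁ cos Δλ) = 289.61°
Δθ = θ₂ − θ₁ = -22.4°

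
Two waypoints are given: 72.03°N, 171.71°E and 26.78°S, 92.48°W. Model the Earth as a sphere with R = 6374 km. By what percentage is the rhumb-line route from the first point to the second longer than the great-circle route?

3.8%

Great circle: σ = 2.0448 rad → d_gc = Rσ = 13033.7 km
Rhumb: Δφ = -1.7246, Δλ = +1.6722, Δψ = -2.3298, q = Δφ/Δψ = 0.7402 → d_rh = R√(Δφ²+q²Δλ²) = 13530.6 km
Excess = (13530.6 − 13033.7) / 13033.7 = 496.9 / 13033.7 = 3.81% ≈ 3.8%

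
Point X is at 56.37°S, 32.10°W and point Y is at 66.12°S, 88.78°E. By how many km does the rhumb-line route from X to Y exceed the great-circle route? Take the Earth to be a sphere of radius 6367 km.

966 km

Great circle: cos σ = sin φ₁ sin φ₂ + cos φ₁ cos φ₂ cos Δλ,  σ = 0.8681 rad → d_gc = 5527.1 km
Rhumb line: Δψ = -0.3571, q = Δφ/Δψ = 0.4766, d_rh = R√(Δφ²+q²Δλ²) = 6493.0 km
Excess = 6493.0 − 5527.1 = 965.9 ≈ 966 km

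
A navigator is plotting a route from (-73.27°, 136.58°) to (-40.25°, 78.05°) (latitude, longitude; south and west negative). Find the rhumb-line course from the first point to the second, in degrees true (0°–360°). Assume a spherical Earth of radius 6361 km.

Δψ = ln[tan(π/4+φ₂/2)/tan(π/4+φ₁/2)] = +1.1484
Δλ = -1.0215 rad (taken the short way round)
course = atan2(Δλ, Δψ) = 318.35°

318.3°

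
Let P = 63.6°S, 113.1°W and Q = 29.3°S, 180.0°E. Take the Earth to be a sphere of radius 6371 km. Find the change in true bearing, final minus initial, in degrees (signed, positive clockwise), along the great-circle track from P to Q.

At departure: θ₁ = atan2(sin Δλ cos φ₂, cos φ₁ sin φ₂ − sin φ₁ cos φ₂ cos Δλ) = 276.32°
At arrival: θ₂ = atan2(sin Δλ cos φ₁, −cos φ₂ sin φ₁ + sin φ₂ cos φ₁ cos Δλ) = 329.55°
Δθ = θ₂ − θ₁ = +53.2°

+53.2°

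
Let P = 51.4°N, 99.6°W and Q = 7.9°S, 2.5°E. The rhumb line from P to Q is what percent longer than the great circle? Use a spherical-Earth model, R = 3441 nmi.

Great circle: σ = 1.8100 rad → d_gc = Rσ = 6228.3 nmi
Rhumb: Δφ = -1.0350, Δλ = +1.7820, Δψ = -1.1876, q = Δφ/Δψ = 0.8715 → d_rh = R√(Δφ²+q²Δλ²) = 6421.9 nmi
Excess = (6421.9 − 6228.3) / 6228.3 = 193.6 / 6228.3 = 3.11% ≈ 3.1%

3.1%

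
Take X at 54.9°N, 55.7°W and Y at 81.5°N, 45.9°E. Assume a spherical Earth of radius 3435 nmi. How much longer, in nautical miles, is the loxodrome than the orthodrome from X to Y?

266 nmi

Great circle: cos σ = sin φ₁ sin φ₂ + cos φ₁ cos φ₂ cos Δλ,  σ = 0.6566 rad → d_gc = 2255.4 nmi
Rhumb line: Δψ = +1.4483, q = Δφ/Δψ = 0.3206, d_rh = R√(Δφ²+q²Δλ²) = 2521.0 nmi
Excess = 2521.0 − 2255.4 = 265.6 ≈ 266 nmi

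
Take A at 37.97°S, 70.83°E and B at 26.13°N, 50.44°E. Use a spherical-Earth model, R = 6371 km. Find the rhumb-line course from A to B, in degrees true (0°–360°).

343.4°

Meridional parts: M(φ₁)=-0.7173, M(φ₂)=+0.4727 → ΔM = +1.1901;  Δλ = -0.3559 rad
tan C = Δλ / ΔM = -0.2990 → C = 343.35°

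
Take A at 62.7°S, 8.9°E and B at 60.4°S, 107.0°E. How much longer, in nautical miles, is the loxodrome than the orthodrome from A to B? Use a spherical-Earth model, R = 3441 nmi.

274 nmi

Great circle: cos σ = sin φ₁ sin φ₂ + cos φ₁ cos φ₂ cos Δλ,  σ = 0.7366 rad → d_gc = 2534.8 nmi
Rhumb line: Δψ = +0.0843, q = Δφ/Δψ = 0.4761, d_rh = R√(Δφ²+q²Δλ²) = 2808.6 nmi
Excess = 2808.6 − 2534.8 = 273.8 ≈ 274 nmi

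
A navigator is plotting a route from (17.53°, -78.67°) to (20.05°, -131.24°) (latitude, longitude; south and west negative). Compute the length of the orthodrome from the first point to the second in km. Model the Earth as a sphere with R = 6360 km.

5509 km

cos σ = sin φ₁ sin φ₂ + cos φ₁ cos φ₂ cos Δλ
      = sin(17.53°)sin(20.05°) + cos(17.53°)cos(20.05°)cos(-52.57°) = 0.6477
σ = 49.631° → d = Rσ = 6360·0.86623 = 5509 km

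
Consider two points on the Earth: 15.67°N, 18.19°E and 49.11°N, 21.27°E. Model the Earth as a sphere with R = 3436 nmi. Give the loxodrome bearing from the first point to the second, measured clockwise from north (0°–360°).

Δψ = ln[tan(π/4+φ₂/2)/tan(π/4+φ₁/2)] = +0.7098
Δλ = +0.0538 rad (taken the short way round)
course = atan2(Δλ, Δψ) = 4.33°

4.3°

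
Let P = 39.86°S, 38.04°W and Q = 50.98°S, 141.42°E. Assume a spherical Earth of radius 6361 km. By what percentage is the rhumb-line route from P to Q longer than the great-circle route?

41.2%

Great circle: σ = 1.5561 rad → d_gc = Rσ = 9898.4 km
Rhumb: Δφ = -0.1941, Δλ = +3.1322, Δψ = -0.2778, q = Δφ/Δψ = 0.6985 → d_rh = R√(Δφ²+q²Δλ²) = 13971.8 km
Excess = (13971.8 − 9898.4) / 9898.4 = 4073.4 / 9898.4 = 41.152% ≈ 41.2%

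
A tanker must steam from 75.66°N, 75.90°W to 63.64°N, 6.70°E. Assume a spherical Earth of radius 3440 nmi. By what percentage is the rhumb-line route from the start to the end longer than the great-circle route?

8.1%

Great circle: σ = 0.4901 rad → d_gc = Rσ = 1686.1 nmi
Rhumb: Δφ = -0.2098, Δλ = +1.4416, Δψ = -0.6214, q = Δφ/Δψ = 0.3376 → d_rh = R√(Δφ²+q²Δλ²) = 1823.1 nmi
Excess = (1823.1 − 1686.1) / 1686.1 = 137.0 / 1686.1 = 8.13% ≈ 8.1%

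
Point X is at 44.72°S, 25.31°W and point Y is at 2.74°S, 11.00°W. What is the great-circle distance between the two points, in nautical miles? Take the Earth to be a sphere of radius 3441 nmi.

cos σ = sin φ₁ sin φ₂ + cos φ₁ cos φ₂ cos Δλ
      = sin(-44.72°)sin(-2.74°) + cos(-44.72°)cos(-2.74°)cos(14.31°) = 0.7214
σ = 43.833° → d = Rσ = 3441·0.76504 = 2632 nmi

2632 nmi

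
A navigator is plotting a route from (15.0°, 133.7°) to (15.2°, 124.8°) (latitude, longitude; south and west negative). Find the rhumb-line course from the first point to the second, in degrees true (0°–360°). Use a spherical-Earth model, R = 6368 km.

271.3°

Meridional parts: M(φ₁)=+0.2648, M(φ₂)=+0.2685 → ΔM = +0.0036;  Δλ = -0.1553 rad
tan C = Δλ / ΔM = -42.9635 → C = 271.33°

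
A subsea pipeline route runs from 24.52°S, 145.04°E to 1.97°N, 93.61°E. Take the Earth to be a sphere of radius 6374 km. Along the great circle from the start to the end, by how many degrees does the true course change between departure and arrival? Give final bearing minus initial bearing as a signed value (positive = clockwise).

+11.1°

At departure: θ₁ = atan2(sin Δλ cos φ₂, cos φ₁ sin φ₂ − sin φ₁ cos φ₂ cos Δλ) = 290.35°
At arrival: θ₂ = atan2(sin Δλ cos φ₁, −cos φ₂ sin φ₁ + sin φ₂ cos φ₁ cos Δλ) = 301.40°
Δθ = θ₂ − θ₁ = +11.1°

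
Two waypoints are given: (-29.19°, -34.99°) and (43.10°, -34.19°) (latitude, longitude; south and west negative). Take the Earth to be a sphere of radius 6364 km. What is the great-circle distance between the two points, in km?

Haversine: a = sin²(Δφ/2)+cos φ₁ cos φ₂ sin²(Δλ/2) = 0.34793;  σ = 2·atan2(√a,√(1−a))
σ = 72.294° → d = Rσ = 6364·1.26176 = 8030 km

8030 km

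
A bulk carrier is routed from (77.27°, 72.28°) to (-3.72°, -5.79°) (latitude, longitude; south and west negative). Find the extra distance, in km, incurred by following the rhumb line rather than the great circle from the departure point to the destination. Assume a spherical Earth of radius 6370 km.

Great circle: cos σ = sin φ₁ sin φ₂ + cos φ₁ cos φ₂ cos Δλ,  σ = 1.5886 rad → d_gc = 10119.6 km
Rhumb line: Δψ = -2.2583, q = Δφ/Δψ = 0.6259, d_rh = R√(Δφ²+q²Δλ²) = 10516.4 km
Excess = 10516.4 − 10119.6 = 396.8 ≈ 397 km

397 km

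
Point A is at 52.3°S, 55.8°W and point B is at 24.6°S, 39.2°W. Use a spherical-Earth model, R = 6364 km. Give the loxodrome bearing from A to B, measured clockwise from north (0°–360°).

Δψ = ln[tan(π/4+φ₂/2)/tan(π/4+φ₁/2)] = +0.6315
Δλ = +0.2897 rad (taken the short way round)
course = atan2(Δλ, Δψ) = 24.64°

24.6°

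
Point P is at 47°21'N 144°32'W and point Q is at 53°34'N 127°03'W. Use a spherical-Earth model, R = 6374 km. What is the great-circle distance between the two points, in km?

1413 km

Haversine: a = sin²(Δφ/2)+cos φ₁ cos φ₂ sin²(Δλ/2) = 0.01223;  σ = 2·atan2(√a,√(1−a))
σ = 12.701° → d = Rσ = 6374·0.22167 = 1413 km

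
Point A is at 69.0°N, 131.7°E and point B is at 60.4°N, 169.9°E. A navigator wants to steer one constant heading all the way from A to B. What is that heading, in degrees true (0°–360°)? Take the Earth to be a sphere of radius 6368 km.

118.0°

Δψ = ln[tan(π/4+φ₂/2)/tan(π/4+φ₁/2)] = -0.3546
Δλ = +0.6667 rad (taken the short way round)
course = atan2(Δλ, Δψ) = 118.00°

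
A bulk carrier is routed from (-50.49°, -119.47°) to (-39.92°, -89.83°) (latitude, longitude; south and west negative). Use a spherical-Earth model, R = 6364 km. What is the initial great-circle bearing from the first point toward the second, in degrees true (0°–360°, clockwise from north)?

74.4°

θ = atan2( sin Δλ·cos φ₂ ,  cos φ₁ sin φ₂ − sin φ₁ cos φ₂ cos Δλ )
  = atan2(+0.3793, +0.1060) = 74.38°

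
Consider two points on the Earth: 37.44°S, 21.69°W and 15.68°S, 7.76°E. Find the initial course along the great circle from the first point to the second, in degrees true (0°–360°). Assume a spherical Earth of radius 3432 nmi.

58.1°

N = sin Δλ·cos φ₂ = +0.4734;  D = cos φ₁ sin φ₂ − sin φ₁ cos φ₂ cos Δλ = +0.2951
initial course = atan2(N, D) = 58.06°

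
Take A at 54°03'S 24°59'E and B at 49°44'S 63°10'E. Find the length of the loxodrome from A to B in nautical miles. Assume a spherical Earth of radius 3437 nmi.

Δψ = ln[tan(π/4+φ₂/2)/tan(π/4+φ₁/2)] = +0.1222;  Δφ = +0.0753 rad,  Δλ = +0.6664 rad
q = Δφ/Δψ = 0.6165
d = R·√(Δφ² + q²Δλ²) = 3437·0.41772 = 1436 nmi

1436 nmi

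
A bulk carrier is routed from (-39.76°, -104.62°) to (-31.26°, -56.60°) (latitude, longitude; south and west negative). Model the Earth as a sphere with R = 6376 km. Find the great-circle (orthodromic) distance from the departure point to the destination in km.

cos σ = sin φ₁ sin φ₂ + cos φ₁ cos φ₂ cos Δλ
      = sin(-39.76°)sin(-31.26°) + cos(-39.76°)cos(-31.26°)cos(48.02°) = 0.7714
σ = 39.518° → d = Rσ = 6376·0.68972 = 4398 km

4398 km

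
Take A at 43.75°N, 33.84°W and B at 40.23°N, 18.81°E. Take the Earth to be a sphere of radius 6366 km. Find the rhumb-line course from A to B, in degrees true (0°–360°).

Meridional parts: M(φ₁)=+0.8508, M(φ₂)=+0.7682 → ΔM = -0.0827;  Δλ = +0.9189 rad
tan C = Δλ / ΔM = -11.1127 → C = 95.14°

95.1°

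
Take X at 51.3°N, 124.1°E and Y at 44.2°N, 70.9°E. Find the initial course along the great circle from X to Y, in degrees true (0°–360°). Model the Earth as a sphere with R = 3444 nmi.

280.0°

θ = atan2( sin Δλ·cos φ₂ ,  cos φ₁ sin φ₂ − sin φ₁ cos φ₂ cos Δλ )
  = atan2(-0.5741, +0.1007) = 279.95°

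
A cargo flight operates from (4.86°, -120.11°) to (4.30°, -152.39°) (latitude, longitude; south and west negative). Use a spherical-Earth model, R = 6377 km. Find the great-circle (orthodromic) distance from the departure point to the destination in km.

3581 km

Haversine: a = sin²(Δφ/2)+cos φ₁ cos φ₂ sin²(Δλ/2) = 0.07681;  σ = 2·atan2(√a,√(1−a))
σ = 32.179° → d = Rσ = 6377·0.56163 = 3581 km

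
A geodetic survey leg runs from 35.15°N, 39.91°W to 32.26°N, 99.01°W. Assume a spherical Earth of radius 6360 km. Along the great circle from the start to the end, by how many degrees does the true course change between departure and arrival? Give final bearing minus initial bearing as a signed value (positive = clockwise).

-34.9°

Initial bearing θ₁ = atan2(sin Δλ cos φ₂, cos φ₁ sin φ₂ − sin φ₁ cos φ₂ cos Δλ) = 284.41°
Final bearing θ₂ = (initial bearing from the destination back to the start) + 180° = 249.47°
Δθ = θ₂ − θ₁ = -34.9°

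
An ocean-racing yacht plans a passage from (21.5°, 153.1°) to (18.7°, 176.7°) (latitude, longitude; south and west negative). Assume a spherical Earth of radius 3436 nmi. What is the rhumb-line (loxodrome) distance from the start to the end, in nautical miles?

1339 nmi

Δψ = ln[tan(π/4+φ₂/2)/tan(π/4+φ₁/2)] = -0.0520;  Δφ = -0.0489 rad,  Δλ = +0.4119 rad
q = Δφ/Δψ = 0.9390
d = R·√(Δφ² + q²Δλ²) = 3436·0.38984 = 1339 nmi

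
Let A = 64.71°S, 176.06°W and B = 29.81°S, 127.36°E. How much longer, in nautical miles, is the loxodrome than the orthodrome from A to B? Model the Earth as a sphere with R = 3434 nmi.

Great circle: cos σ = sin φ₁ sin φ₂ + cos φ₁ cos φ₂ cos Δλ,  σ = 0.8584 rad → d_gc = 2947.8 nmi
Rhumb line: Δψ = +0.9491, q = Δφ/Δψ = 0.6418, d_rh = R√(Δφ²+q²Δλ²) = 3018.6 nmi
Excess = 3018.6 − 2947.8 = 70.8 ≈ 71 nmi

71 nmi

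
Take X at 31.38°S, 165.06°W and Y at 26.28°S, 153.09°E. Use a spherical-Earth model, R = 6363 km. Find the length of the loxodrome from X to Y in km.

4109 km

Rhumb course C = atan2(Δλ, Δψ) with Δψ = ln[tan(π/4+φ₂/2)/tan(π/4+φ₁/2)] = +0.1017, Δλ = -0.7304 → C = 277.92°
d = R·|Δφ| / |cos C| = 6363·0.08901 / 0.13785 = 4109 km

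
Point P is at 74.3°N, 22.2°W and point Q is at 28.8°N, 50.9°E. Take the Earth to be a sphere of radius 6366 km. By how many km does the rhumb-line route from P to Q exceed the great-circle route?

Great circle: cos σ = sin φ₁ sin φ₂ + cos φ₁ cos φ₂ cos Δλ,  σ = 1.0090 rad → d_gc = 6423.2 km
Rhumb line: Δψ = -1.4562, q = Δφ/Δψ = 0.5454, d_rh = R√(Δφ²+q²Δλ²) = 6721.3 km
Excess = 6721.3 − 6423.2 = 298.1 ≈ 298 km

298 km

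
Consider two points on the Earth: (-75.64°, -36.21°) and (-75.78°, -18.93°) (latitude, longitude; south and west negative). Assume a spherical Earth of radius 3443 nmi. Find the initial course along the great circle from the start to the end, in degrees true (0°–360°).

θ = atan2( sin Δλ·cos φ₂ ,  cos φ₁ sin φ₂ − sin φ₁ cos φ₂ cos Δλ )
  = atan2(+0.0730, -0.0132) = 100.24°

100.2°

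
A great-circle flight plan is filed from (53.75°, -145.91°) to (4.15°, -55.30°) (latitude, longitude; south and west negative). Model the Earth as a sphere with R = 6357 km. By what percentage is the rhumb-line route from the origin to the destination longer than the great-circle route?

3.4%

Great circle: σ = 1.5187 rad → d_gc = Rσ = 9654.3 km
Rhumb: Δφ = -0.8657, Δλ = +1.5814, Δψ = -1.0443, q = Δφ/Δψ = 0.8290 → d_rh = R√(Δφ²+q²Δλ²) = 9986.9 km
Excess = (9986.9 − 9654.3) / 9654.3 = 332.6 / 9654.3 = 3.445% ≈ 3.4%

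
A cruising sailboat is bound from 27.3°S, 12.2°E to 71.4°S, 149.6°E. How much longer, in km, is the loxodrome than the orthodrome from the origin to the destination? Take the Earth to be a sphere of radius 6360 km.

Great circle: cos σ = sin φ₁ sin φ₂ + cos φ₁ cos φ₂ cos Δλ,  σ = 1.3428 rad → d_gc = 8539.990 km
Rhumb line: Δψ = -1.3138, q = Δφ/Δψ = 0.5859, d_rh = R√(Δφ²+q²Δλ²) = 10188.488 km
Excess = 10188.488 − 8539.990 = 1648.498 ≈ 1648 km

1648 km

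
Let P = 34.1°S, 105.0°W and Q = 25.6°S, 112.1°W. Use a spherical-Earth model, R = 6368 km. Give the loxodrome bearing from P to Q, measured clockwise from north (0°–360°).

Meridional parts: M(φ₁)=-0.6338, M(φ₂)=-0.4625 → ΔM = +0.1713;  Δλ = -0.1239 rad
tan C = Δλ / ΔM = -0.7234 → C = 324.12°

324.1°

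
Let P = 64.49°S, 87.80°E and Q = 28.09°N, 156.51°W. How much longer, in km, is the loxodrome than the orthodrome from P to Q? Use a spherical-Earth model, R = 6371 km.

Great circle: cos σ = sin φ₁ sin φ₂ + cos φ₁ cos φ₂ cos Δλ,  σ = 2.2014 rad → d_gc = 14025.3 km
Rhumb line: Δψ = +1.9968, q = Δφ/Δψ = 0.8092, d_rh = R√(Δφ²+q²Δλ²) = 14640.4 km
Excess = 14640.4 − 14025.3 = 615.1 ≈ 615 km

615 km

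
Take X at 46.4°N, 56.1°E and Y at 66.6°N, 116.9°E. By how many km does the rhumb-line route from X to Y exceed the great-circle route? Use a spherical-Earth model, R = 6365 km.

142 km

Great circle: cos σ = sin φ₁ sin φ₂ + cos φ₁ cos φ₂ cos Δλ,  σ = 0.6464 rad → d_gc = 4114.7 km
Rhumb line: Δψ = +0.6582, q = Δφ/Δψ = 0.5356, d_rh = R√(Δφ²+q²Δλ²) = 4257.1 km
Excess = 4257.1 − 4114.7 = 142.4 ≈ 142 km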